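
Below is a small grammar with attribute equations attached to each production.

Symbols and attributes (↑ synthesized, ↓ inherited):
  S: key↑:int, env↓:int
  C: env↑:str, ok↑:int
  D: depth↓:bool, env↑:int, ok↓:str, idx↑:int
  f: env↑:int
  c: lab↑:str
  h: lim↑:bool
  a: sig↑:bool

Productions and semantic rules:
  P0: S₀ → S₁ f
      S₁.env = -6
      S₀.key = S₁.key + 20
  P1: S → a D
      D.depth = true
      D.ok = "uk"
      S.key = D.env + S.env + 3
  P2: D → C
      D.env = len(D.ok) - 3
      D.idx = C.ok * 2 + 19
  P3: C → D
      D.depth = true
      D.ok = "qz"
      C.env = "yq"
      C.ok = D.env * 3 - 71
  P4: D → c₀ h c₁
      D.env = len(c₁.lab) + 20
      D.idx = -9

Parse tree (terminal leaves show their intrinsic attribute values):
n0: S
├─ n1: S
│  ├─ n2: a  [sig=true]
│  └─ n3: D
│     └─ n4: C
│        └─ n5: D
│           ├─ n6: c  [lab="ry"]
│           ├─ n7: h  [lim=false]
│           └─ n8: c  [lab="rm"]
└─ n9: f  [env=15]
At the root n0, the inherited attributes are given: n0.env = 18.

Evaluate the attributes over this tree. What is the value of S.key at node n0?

1. n0.env = 18  [given at root]
2. n1.env = -6  [-6]
3. n2.sig = true  [terminal]
4. n3.depth = true  [true]
5. n3.ok = "uk"  ["uk"]
6. n5.depth = true  [true]
7. n5.ok = "qz"  ["qz"]
8. n6.lab = "ry"  [terminal]
9. n7.lim = false  [terminal]
10. n8.lab = "rm"  [terminal]
11. n5.env = 22  [len(c₁.lab) + 20]
12. n5.idx = -9  [-9]
13. n4.env = "yq"  ["yq"]
14. n4.ok = -5  [D.env * 3 - 71]
15. n3.env = -1  [len(D.ok) - 3]
16. n3.idx = 9  [C.ok * 2 + 19]
17. n1.key = -4  [D.env + S.env + 3]
18. n9.env = 15  [terminal]
19. n0.key = 16  [S₁.key + 20]

16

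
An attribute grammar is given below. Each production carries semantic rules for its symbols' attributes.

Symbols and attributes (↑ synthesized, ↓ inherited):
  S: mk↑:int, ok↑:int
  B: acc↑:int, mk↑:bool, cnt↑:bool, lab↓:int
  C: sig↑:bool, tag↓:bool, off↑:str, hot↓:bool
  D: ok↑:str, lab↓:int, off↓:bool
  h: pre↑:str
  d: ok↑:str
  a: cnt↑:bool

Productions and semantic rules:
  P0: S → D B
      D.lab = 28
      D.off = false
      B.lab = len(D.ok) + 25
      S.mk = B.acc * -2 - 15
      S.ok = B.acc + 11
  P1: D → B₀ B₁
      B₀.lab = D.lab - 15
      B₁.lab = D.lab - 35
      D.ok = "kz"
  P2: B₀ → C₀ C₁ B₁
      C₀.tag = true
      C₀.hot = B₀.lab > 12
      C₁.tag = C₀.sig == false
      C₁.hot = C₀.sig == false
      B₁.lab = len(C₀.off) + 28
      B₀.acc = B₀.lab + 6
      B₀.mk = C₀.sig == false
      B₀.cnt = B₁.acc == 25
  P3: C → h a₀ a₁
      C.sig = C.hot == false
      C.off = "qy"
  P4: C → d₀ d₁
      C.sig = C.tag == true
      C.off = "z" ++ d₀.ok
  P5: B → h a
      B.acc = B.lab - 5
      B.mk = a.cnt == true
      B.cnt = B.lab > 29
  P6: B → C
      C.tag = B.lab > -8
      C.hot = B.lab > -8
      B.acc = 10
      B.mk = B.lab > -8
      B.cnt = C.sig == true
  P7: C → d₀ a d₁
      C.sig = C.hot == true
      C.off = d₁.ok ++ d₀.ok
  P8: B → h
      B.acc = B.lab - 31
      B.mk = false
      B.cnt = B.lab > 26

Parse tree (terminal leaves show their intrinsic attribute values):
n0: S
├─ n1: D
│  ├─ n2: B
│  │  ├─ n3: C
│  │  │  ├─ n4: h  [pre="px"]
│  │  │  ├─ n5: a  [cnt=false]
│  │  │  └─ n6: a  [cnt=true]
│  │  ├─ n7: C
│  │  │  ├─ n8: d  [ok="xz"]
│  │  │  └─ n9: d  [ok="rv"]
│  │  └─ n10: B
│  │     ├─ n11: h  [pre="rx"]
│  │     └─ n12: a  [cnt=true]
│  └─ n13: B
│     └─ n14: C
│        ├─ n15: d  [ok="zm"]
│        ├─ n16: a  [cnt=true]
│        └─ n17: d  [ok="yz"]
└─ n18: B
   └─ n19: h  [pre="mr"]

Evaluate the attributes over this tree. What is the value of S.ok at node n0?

7

1. n1.lab = 28  [28]
2. n1.off = false  [false]
3. n2.lab = 13  [D.lab - 15]
4. n3.tag = true  [true]
5. n3.hot = true  [B₀.lab > 12]
6. n4.pre = "px"  [terminal]
7. n5.cnt = false  [terminal]
8. n6.cnt = true  [terminal]
9. n3.sig = false  [C.hot == false]
10. n3.off = "qy"  ["qy"]
11. n7.tag = true  [C₀.sig == false]
12. n7.hot = true  [C₀.sig == false]
13. n8.ok = "xz"  [terminal]
14. n9.ok = "rv"  [terminal]
15. n7.sig = true  [C.tag == true]
16. n7.off = "zxz"  ["z" ++ d₀.ok]
17. n10.lab = 30  [len(C₀.off) + 28]
18. n11.pre = "rx"  [terminal]
19. n12.cnt = true  [terminal]
20. n10.acc = 25  [B.lab - 5]
21. n10.mk = true  [a.cnt == true]
22. n10.cnt = true  [B.lab > 29]
23. n2.acc = 19  [B₀.lab + 6]
24. n2.mk = true  [C₀.sig == false]
25. n2.cnt = true  [B₁.acc == 25]
26. n13.lab = -7  [D.lab - 35]
27. n14.tag = true  [B.lab > -8]
28. n14.hot = true  [B.lab > -8]
29. n15.ok = "zm"  [terminal]
30. n16.cnt = true  [terminal]
31. n17.ok = "yz"  [terminal]
32. n14.sig = true  [C.hot == true]
33. n14.off = "yzzm"  [d₁.ok ++ d₀.ok]
34. n13.acc = 10  [10]
35. n13.mk = true  [B.lab > -8]
36. n13.cnt = true  [C.sig == true]
37. n1.ok = "kz"  ["kz"]
38. n18.lab = 27  [len(D.ok) + 25]
39. n19.pre = "mr"  [terminal]
40. n18.acc = -4  [B.lab - 31]
41. n18.mk = false  [false]
42. n18.cnt = true  [B.lab > 26]
43. n0.mk = -7  [B.acc * -2 - 15]
44. n0.ok = 7  [B.acc + 11]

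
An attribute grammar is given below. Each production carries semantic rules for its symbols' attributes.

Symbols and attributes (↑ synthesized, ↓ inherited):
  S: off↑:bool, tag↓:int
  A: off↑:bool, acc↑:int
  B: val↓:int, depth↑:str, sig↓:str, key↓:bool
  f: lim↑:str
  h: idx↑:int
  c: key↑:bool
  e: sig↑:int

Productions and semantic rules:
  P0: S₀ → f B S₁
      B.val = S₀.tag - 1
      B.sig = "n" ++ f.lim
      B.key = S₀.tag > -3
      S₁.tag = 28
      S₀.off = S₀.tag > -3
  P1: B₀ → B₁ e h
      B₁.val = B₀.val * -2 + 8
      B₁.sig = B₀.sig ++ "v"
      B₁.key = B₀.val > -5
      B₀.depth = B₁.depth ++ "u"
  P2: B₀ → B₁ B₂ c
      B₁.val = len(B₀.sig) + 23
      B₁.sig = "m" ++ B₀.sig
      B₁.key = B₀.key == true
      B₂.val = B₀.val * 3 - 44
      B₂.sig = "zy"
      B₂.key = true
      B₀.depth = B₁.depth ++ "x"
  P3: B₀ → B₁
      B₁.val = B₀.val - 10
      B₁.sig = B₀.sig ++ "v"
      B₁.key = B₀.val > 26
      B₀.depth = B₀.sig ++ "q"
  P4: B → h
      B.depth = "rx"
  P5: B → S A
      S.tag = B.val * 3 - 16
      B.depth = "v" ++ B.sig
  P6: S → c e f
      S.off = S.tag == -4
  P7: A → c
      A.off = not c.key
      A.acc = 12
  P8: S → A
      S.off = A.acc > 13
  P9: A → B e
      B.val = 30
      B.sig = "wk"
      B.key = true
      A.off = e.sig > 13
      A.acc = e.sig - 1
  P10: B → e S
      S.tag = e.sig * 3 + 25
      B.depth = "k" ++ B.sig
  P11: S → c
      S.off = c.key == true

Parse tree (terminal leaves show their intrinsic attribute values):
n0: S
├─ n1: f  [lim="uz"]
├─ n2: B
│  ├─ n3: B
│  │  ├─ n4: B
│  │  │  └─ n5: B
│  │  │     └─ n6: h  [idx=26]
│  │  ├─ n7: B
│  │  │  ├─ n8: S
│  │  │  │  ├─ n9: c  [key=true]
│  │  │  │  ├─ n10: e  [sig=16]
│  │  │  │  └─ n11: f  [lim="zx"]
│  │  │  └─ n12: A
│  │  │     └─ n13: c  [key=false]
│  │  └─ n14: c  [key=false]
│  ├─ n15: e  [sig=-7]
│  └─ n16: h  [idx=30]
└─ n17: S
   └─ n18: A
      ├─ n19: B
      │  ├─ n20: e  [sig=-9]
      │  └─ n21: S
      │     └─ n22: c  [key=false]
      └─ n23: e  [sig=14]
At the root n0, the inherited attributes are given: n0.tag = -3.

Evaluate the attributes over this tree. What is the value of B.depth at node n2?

1. n0.tag = -3  [given at root]
2. n1.lim = "uz"  [terminal]
3. n2.val = -4  [S₀.tag - 1]
4. n2.sig = "nuz"  ["n" ++ f.lim]
5. n2.key = false  [S₀.tag > -3]
6. n3.val = 16  [B₀.val * -2 + 8]
7. n3.sig = "nuzv"  [B₀.sig ++ "v"]
8. n3.key = true  [B₀.val > -5]
9. n4.val = 27  [len(B₀.sig) + 23]
10. n4.sig = "mnuzv"  ["m" ++ B₀.sig]
11. n4.key = true  [B₀.key == true]
12. n5.val = 17  [B₀.val - 10]
13. n5.sig = "mnuzvv"  [B₀.sig ++ "v"]
14. n5.key = true  [B₀.val > 26]
15. n6.idx = 26  [terminal]
16. n5.depth = "rx"  ["rx"]
17. n4.depth = "mnuzvq"  [B₀.sig ++ "q"]
18. n7.val = 4  [B₀.val * 3 - 44]
19. n7.sig = "zy"  ["zy"]
20. n7.key = true  [true]
21. n8.tag = -4  [B.val * 3 - 16]
22. n9.key = true  [terminal]
23. n10.sig = 16  [terminal]
24. n11.lim = "zx"  [terminal]
25. n8.off = true  [S.tag == -4]
26. n13.key = false  [terminal]
27. n12.off = true  [not c.key]
28. n12.acc = 12  [12]
29. n7.depth = "vzy"  ["v" ++ B.sig]
30. n14.key = false  [terminal]
31. n3.depth = "mnuzvqx"  [B₁.depth ++ "x"]
32. n15.sig = -7  [terminal]
33. n16.idx = 30  [terminal]
34. n2.depth = "mnuzvqxu"  [B₁.depth ++ "u"]
35. n17.tag = 28  [28]
36. n19.val = 30  [30]
37. n19.sig = "wk"  ["wk"]
38. n19.key = true  [true]
39. n20.sig = -9  [terminal]
40. n21.tag = -2  [e.sig * 3 + 25]
41. n22.key = false  [terminal]
42. n21.off = false  [c.key == true]
43. n19.depth = "kwk"  ["k" ++ B.sig]
44. n23.sig = 14  [terminal]
45. n18.off = true  [e.sig > 13]
46. n18.acc = 13  [e.sig - 1]
47. n17.off = false  [A.acc > 13]
48. n0.off = false  [S₀.tag > -3]

"mnuzvqxu"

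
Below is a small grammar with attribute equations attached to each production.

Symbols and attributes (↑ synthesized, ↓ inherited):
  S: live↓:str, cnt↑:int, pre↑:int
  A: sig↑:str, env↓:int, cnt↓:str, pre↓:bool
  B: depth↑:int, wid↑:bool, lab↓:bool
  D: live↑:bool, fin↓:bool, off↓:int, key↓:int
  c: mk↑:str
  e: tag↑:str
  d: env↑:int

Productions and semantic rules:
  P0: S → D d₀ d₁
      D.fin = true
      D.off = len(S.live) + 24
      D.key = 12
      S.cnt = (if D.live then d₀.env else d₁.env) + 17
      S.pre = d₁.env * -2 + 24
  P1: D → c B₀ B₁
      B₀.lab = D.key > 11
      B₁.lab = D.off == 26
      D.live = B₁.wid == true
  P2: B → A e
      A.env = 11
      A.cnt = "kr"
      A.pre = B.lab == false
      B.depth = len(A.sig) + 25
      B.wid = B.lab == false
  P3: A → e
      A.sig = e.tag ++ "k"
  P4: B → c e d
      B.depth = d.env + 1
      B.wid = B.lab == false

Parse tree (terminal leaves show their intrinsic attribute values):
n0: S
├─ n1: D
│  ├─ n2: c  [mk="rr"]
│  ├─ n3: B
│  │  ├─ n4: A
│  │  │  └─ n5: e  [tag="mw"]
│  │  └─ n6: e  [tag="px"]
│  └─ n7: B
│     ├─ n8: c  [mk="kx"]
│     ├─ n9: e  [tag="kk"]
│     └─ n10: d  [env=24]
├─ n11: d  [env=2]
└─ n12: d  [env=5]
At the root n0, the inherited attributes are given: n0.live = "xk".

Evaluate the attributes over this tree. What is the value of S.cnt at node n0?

22

1. n0.live = "xk"  [given at root]
2. n1.fin = true  [true]
3. n1.off = 26  [len(S.live) + 24]
4. n1.key = 12  [12]
5. n2.mk = "rr"  [terminal]
6. n3.lab = true  [D.key > 11]
7. n4.env = 11  [11]
8. n4.cnt = "kr"  ["kr"]
9. n4.pre = false  [B.lab == false]
10. n5.tag = "mw"  [terminal]
11. n4.sig = "mwk"  [e.tag ++ "k"]
12. n6.tag = "px"  [terminal]
13. n3.depth = 28  [len(A.sig) + 25]
14. n3.wid = false  [B.lab == false]
15. n7.lab = true  [D.off == 26]
16. n8.mk = "kx"  [terminal]
17. n9.tag = "kk"  [terminal]
18. n10.env = 24  [terminal]
19. n7.depth = 25  [d.env + 1]
20. n7.wid = false  [B.lab == false]
21. n1.live = false  [B₁.wid == true]
22. n11.env = 2  [terminal]
23. n12.env = 5  [terminal]
24. n0.cnt = 22  [(if D.live then d₀.env else d₁.env) + 17]
25. n0.pre = 14  [d₁.env * -2 + 24]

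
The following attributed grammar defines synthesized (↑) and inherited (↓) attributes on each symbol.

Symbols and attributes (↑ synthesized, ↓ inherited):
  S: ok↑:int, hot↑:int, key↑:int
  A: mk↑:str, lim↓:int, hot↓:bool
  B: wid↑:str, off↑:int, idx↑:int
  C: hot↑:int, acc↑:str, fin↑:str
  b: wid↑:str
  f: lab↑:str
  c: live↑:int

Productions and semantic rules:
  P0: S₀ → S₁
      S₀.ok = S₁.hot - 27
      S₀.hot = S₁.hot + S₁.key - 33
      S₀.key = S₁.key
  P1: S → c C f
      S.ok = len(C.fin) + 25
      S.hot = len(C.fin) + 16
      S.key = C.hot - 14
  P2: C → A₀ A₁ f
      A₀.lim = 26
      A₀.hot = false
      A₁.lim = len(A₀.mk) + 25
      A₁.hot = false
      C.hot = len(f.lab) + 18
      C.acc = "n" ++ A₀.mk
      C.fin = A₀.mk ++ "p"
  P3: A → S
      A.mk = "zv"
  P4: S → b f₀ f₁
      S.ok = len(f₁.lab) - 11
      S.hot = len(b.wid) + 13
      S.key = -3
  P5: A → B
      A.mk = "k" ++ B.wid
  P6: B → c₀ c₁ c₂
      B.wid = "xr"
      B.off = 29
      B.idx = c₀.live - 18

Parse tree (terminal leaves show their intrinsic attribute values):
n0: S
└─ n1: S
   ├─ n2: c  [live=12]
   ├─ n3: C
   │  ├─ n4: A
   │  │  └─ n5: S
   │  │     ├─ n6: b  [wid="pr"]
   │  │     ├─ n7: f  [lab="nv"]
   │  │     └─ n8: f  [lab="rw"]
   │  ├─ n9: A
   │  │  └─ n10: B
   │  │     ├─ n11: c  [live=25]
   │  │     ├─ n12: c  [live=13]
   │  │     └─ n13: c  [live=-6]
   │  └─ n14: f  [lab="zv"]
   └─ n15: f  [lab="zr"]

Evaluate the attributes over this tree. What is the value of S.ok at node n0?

1. n2.live = 12  [terminal]
2. n4.lim = 26  [26]
3. n4.hot = false  [false]
4. n6.wid = "pr"  [terminal]
5. n7.lab = "nv"  [terminal]
6. n8.lab = "rw"  [terminal]
7. n5.ok = -9  [len(f₁.lab) - 11]
8. n5.hot = 15  [len(b.wid) + 13]
9. n5.key = -3  [-3]
10. n4.mk = "zv"  ["zv"]
11. n9.lim = 27  [len(A₀.mk) + 25]
12. n9.hot = false  [false]
13. n11.live = 25  [terminal]
14. n12.live = 13  [terminal]
15. n13.live = -6  [terminal]
16. n10.wid = "xr"  ["xr"]
17. n10.off = 29  [29]
18. n10.idx = 7  [c₀.live - 18]
19. n9.mk = "kxr"  ["k" ++ B.wid]
20. n14.lab = "zv"  [terminal]
21. n3.hot = 20  [len(f.lab) + 18]
22. n3.acc = "nzv"  ["n" ++ A₀.mk]
23. n3.fin = "zvp"  [A₀.mk ++ "p"]
24. n15.lab = "zr"  [terminal]
25. n1.ok = 28  [len(C.fin) + 25]
26. n1.hot = 19  [len(C.fin) + 16]
27. n1.key = 6  [C.hot - 14]
28. n0.ok = -8  [S₁.hot - 27]
29. n0.hot = -8  [S₁.hot + S₁.key - 33]
30. n0.key = 6  [S₁.key]

-8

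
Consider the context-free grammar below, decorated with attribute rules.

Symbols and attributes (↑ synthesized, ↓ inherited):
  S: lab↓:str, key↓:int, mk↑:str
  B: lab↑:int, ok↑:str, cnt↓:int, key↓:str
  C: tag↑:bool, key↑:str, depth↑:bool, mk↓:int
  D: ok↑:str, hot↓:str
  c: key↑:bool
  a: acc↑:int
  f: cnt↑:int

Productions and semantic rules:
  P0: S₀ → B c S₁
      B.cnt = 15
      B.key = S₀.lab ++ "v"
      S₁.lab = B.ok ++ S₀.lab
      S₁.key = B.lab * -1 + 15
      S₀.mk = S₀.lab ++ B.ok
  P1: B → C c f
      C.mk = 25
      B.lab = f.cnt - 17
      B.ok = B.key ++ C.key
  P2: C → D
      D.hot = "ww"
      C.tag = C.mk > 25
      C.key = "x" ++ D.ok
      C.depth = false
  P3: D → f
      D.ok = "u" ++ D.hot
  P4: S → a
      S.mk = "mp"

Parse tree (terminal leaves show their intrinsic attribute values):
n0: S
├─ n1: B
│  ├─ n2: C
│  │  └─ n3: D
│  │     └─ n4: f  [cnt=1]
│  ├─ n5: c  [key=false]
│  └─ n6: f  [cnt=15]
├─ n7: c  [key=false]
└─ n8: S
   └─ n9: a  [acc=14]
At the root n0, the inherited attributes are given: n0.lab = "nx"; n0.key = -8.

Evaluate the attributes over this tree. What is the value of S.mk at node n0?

1. n0.lab = "nx"  [given at root]
2. n0.key = -8  [given at root]
3. n1.cnt = 15  [15]
4. n1.key = "nxv"  [S₀.lab ++ "v"]
5. n2.mk = 25  [25]
6. n3.hot = "ww"  ["ww"]
7. n4.cnt = 1  [terminal]
8. n3.ok = "uww"  ["u" ++ D.hot]
9. n2.tag = false  [C.mk > 25]
10. n2.key = "xuww"  ["x" ++ D.ok]
11. n2.depth = false  [false]
12. n5.key = false  [terminal]
13. n6.cnt = 15  [terminal]
14. n1.lab = -2  [f.cnt - 17]
15. n1.ok = "nxvxuww"  [B.key ++ C.key]
16. n7.key = false  [terminal]
17. n8.lab = "nxvxuwwnx"  [B.ok ++ S₀.lab]
18. n8.key = 17  [B.lab * -1 + 15]
19. n9.acc = 14  [terminal]
20. n8.mk = "mp"  ["mp"]
21. n0.mk = "nxnxvxuww"  [S₀.lab ++ B.ok]

"nxnxvxuww"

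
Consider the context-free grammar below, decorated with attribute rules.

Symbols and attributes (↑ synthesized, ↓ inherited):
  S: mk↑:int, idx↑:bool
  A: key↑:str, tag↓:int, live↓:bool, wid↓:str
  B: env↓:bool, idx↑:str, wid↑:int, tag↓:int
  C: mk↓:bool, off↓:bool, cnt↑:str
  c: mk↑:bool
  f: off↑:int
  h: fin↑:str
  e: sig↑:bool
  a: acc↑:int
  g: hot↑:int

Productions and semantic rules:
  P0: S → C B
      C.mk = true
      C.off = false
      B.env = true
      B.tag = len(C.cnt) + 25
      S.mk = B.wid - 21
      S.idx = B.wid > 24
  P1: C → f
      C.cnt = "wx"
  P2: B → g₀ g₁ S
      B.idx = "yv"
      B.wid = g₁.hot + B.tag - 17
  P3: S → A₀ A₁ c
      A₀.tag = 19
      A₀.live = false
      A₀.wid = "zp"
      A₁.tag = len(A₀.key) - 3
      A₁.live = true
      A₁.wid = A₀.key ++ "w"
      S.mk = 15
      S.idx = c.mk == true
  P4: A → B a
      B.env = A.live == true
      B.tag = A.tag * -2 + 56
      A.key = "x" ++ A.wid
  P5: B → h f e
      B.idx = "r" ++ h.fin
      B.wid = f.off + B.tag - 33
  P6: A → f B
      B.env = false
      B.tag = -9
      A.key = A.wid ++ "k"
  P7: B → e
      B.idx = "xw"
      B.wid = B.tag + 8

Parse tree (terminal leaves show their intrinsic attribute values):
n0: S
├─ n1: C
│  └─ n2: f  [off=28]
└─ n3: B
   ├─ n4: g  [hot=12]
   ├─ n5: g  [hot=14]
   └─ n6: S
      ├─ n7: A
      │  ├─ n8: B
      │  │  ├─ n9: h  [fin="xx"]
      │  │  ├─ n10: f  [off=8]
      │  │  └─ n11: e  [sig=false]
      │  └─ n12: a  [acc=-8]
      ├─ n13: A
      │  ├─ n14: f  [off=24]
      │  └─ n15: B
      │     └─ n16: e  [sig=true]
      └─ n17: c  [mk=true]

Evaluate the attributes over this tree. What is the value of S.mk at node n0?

1. n1.mk = true  [true]
2. n1.off = false  [false]
3. n2.off = 28  [terminal]
4. n1.cnt = "wx"  ["wx"]
5. n3.env = true  [true]
6. n3.tag = 27  [len(C.cnt) + 25]
7. n4.hot = 12  [terminal]
8. n5.hot = 14  [terminal]
9. n7.tag = 19  [19]
10. n7.live = false  [false]
11. n7.wid = "zp"  ["zp"]
12. n8.env = false  [A.live == true]
13. n8.tag = 18  [A.tag * -2 + 56]
14. n9.fin = "xx"  [terminal]
15. n10.off = 8  [terminal]
16. n11.sig = false  [terminal]
17. n8.idx = "rxx"  ["r" ++ h.fin]
18. n8.wid = -7  [f.off + B.tag - 33]
19. n12.acc = -8  [terminal]
20. n7.key = "xzp"  ["x" ++ A.wid]
21. n13.tag = 0  [len(A₀.key) - 3]
22. n13.live = true  [true]
23. n13.wid = "xzpw"  [A₀.key ++ "w"]
24. n14.off = 24  [terminal]
25. n15.env = false  [false]
26. n15.tag = -9  [-9]
27. n16.sig = true  [terminal]
28. n15.idx = "xw"  ["xw"]
29. n15.wid = -1  [B.tag + 8]
30. n13.key = "xzpwk"  [A.wid ++ "k"]
31. n17.mk = true  [terminal]
32. n6.mk = 15  [15]
33. n6.idx = true  [c.mk == true]
34. n3.idx = "yv"  ["yv"]
35. n3.wid = 24  [g₁.hot + B.tag - 17]
36. n0.mk = 3  [B.wid - 21]
37. n0.idx = false  [B.wid > 24]

3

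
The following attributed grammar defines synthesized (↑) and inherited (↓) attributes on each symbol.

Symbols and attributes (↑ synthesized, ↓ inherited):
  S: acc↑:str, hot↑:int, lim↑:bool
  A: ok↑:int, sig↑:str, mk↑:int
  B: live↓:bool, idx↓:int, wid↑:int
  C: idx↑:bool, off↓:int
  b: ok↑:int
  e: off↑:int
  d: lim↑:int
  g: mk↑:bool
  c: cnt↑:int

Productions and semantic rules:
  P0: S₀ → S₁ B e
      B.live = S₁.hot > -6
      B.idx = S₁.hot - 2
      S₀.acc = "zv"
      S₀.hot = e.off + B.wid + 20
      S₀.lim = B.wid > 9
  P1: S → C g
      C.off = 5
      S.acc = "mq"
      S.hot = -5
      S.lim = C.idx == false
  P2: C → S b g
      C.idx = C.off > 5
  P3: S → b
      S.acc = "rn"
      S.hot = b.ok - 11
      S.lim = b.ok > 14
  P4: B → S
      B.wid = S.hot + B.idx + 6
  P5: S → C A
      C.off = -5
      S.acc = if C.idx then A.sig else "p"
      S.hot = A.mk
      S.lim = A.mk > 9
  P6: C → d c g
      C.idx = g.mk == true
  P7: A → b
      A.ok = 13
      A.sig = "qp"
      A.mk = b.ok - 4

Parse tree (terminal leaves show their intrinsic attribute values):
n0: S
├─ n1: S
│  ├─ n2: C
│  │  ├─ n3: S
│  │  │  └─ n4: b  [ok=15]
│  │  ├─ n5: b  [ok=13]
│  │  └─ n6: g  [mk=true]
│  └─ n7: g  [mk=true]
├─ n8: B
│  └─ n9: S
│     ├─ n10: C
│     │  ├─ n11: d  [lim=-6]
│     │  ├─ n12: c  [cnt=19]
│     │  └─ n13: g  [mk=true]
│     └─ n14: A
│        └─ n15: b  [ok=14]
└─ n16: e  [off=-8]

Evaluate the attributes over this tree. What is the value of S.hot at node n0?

1. n2.off = 5  [5]
2. n4.ok = 15  [terminal]
3. n3.acc = "rn"  ["rn"]
4. n3.hot = 4  [b.ok - 11]
5. n3.lim = true  [b.ok > 14]
6. n5.ok = 13  [terminal]
7. n6.mk = true  [terminal]
8. n2.idx = false  [C.off > 5]
9. n7.mk = true  [terminal]
10. n1.acc = "mq"  ["mq"]
11. n1.hot = -5  [-5]
12. n1.lim = true  [C.idx == false]
13. n8.live = true  [S₁.hot > -6]
14. n8.idx = -7  [S₁.hot - 2]
15. n10.off = -5  [-5]
16. n11.lim = -6  [terminal]
17. n12.cnt = 19  [terminal]
18. n13.mk = true  [terminal]
19. n10.idx = true  [g.mk == true]
20. n15.ok = 14  [terminal]
21. n14.ok = 13  [13]
22. n14.sig = "qp"  ["qp"]
23. n14.mk = 10  [b.ok - 4]
24. n9.acc = "qp"  [if C.idx then A.sig else "p"]
25. n9.hot = 10  [A.mk]
26. n9.lim = true  [A.mk > 9]
27. n8.wid = 9  [S.hot + B.idx + 6]
28. n16.off = -8  [terminal]
29. n0.acc = "zv"  ["zv"]
30. n0.hot = 21  [e.off + B.wid + 20]
31. n0.lim = false  [B.wid > 9]

21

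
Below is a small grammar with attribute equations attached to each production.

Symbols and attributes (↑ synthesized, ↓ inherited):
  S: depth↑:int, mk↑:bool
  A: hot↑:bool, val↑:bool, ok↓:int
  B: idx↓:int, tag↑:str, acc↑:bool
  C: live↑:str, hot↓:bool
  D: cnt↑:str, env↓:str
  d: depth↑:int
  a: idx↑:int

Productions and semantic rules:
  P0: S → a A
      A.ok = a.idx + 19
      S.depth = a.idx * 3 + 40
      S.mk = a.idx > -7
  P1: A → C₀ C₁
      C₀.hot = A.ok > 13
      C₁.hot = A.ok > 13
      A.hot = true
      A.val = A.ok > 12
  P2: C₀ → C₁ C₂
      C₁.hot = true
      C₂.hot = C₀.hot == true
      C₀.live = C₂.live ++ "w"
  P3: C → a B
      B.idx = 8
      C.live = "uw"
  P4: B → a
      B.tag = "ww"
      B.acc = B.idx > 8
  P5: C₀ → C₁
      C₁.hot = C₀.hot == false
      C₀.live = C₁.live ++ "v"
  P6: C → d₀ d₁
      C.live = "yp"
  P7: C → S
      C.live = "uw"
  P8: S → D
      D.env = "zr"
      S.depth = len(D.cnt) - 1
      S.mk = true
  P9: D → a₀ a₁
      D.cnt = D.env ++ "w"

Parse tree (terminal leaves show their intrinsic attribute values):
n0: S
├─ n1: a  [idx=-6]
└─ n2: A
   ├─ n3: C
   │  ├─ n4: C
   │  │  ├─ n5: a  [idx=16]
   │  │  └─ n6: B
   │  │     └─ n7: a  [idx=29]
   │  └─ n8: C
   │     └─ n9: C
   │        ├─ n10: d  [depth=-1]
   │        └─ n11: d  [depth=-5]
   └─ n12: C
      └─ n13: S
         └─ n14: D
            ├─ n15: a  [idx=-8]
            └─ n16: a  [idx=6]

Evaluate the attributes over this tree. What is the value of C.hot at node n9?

true

1. n1.idx = -6  [terminal]
2. n2.ok = 13  [a.idx + 19]
3. n3.hot = false  [A.ok > 13]
4. n4.hot = true  [true]
5. n5.idx = 16  [terminal]
6. n6.idx = 8  [8]
7. n7.idx = 29  [terminal]
8. n6.tag = "ww"  ["ww"]
9. n6.acc = false  [B.idx > 8]
10. n4.live = "uw"  ["uw"]
11. n8.hot = false  [C₀.hot == true]
12. n9.hot = true  [C₀.hot == false]
13. n10.depth = -1  [terminal]
14. n11.depth = -5  [terminal]
15. n9.live = "yp"  ["yp"]
16. n8.live = "ypv"  [C₁.live ++ "v"]
17. n3.live = "ypvw"  [C₂.live ++ "w"]
18. n12.hot = false  [A.ok > 13]
19. n14.env = "zr"  ["zr"]
20. n15.idx = -8  [terminal]
21. n16.idx = 6  [terminal]
22. n14.cnt = "zrw"  [D.env ++ "w"]
23. n13.depth = 2  [len(D.cnt) - 1]
24. n13.mk = true  [true]
25. n12.live = "uw"  ["uw"]
26. n2.hot = true  [true]
27. n2.val = true  [A.ok > 12]
28. n0.depth = 22  [a.idx * 3 + 40]
29. n0.mk = true  [a.idx > -7]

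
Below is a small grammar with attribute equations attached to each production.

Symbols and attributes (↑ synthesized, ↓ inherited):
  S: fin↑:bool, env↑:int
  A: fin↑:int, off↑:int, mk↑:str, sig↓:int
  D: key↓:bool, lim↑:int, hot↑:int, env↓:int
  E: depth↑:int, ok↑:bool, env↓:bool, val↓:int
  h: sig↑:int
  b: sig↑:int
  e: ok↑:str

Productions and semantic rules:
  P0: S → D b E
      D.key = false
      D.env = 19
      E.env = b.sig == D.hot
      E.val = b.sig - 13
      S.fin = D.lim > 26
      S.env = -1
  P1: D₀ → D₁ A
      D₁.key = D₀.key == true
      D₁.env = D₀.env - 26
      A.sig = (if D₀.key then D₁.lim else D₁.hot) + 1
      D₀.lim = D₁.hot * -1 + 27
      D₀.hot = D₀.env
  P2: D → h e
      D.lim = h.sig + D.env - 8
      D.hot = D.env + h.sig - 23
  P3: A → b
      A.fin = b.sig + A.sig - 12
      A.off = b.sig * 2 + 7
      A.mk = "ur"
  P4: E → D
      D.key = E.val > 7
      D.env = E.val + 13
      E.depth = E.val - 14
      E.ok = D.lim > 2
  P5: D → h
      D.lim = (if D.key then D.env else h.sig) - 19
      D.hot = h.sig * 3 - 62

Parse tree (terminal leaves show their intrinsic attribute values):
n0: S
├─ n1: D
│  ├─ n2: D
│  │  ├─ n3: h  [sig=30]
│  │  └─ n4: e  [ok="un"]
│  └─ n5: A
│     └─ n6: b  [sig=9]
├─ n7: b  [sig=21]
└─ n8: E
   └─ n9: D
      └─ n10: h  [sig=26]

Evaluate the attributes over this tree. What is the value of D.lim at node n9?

2

1. n1.key = false  [false]
2. n1.env = 19  [19]
3. n2.key = false  [D₀.key == true]
4. n2.env = -7  [D₀.env - 26]
5. n3.sig = 30  [terminal]
6. n4.ok = "un"  [terminal]
7. n2.lim = 15  [h.sig + D.env - 8]
8. n2.hot = 0  [D.env + h.sig - 23]
9. n5.sig = 1  [(if D₀.key then D₁.lim else D₁.hot) + 1]
10. n6.sig = 9  [terminal]
11. n5.fin = -2  [b.sig + A.sig - 12]
12. n5.off = 25  [b.sig * 2 + 7]
13. n5.mk = "ur"  ["ur"]
14. n1.lim = 27  [D₁.hot * -1 + 27]
15. n1.hot = 19  [D₀.env]
16. n7.sig = 21  [terminal]
17. n8.env = false  [b.sig == D.hot]
18. n8.val = 8  [b.sig - 13]
19. n9.key = true  [E.val > 7]
20. n9.env = 21  [E.val + 13]
21. n10.sig = 26  [terminal]
22. n9.lim = 2  [(if D.key then D.env else h.sig) - 19]
23. n9.hot = 16  [h.sig * 3 - 62]
24. n8.depth = -6  [E.val - 14]
25. n8.ok = false  [D.lim > 2]
26. n0.fin = true  [D.lim > 26]
27. n0.env = -1  [-1]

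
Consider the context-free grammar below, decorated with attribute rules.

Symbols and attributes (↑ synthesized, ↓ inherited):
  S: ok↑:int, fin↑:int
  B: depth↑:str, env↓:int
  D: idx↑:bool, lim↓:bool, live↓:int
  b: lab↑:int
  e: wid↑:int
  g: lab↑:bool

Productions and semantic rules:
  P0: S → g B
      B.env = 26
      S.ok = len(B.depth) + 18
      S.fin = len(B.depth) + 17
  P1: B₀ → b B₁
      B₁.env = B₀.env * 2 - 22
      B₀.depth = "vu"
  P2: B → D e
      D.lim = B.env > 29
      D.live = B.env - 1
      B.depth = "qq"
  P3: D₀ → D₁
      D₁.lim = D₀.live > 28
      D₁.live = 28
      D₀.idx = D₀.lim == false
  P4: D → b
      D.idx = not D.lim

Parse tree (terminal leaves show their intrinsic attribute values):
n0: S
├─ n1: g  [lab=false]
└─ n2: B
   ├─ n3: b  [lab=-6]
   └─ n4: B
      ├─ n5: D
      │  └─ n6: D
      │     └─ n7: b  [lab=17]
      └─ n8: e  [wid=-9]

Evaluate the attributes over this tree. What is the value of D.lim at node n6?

1. n1.lab = false  [terminal]
2. n2.env = 26  [26]
3. n3.lab = -6  [terminal]
4. n4.env = 30  [B₀.env * 2 - 22]
5. n5.lim = true  [B.env > 29]
6. n5.live = 29  [B.env - 1]
7. n6.lim = true  [D₀.live > 28]
8. n6.live = 28  [28]
9. n7.lab = 17  [terminal]
10. n6.idx = false  [not D.lim]
11. n5.idx = false  [D₀.lim == false]
12. n8.wid = -9  [terminal]
13. n4.depth = "qq"  ["qq"]
14. n2.depth = "vu"  ["vu"]
15. n0.ok = 20  [len(B.depth) + 18]
16. n0.fin = 19  [len(B.depth) + 17]

true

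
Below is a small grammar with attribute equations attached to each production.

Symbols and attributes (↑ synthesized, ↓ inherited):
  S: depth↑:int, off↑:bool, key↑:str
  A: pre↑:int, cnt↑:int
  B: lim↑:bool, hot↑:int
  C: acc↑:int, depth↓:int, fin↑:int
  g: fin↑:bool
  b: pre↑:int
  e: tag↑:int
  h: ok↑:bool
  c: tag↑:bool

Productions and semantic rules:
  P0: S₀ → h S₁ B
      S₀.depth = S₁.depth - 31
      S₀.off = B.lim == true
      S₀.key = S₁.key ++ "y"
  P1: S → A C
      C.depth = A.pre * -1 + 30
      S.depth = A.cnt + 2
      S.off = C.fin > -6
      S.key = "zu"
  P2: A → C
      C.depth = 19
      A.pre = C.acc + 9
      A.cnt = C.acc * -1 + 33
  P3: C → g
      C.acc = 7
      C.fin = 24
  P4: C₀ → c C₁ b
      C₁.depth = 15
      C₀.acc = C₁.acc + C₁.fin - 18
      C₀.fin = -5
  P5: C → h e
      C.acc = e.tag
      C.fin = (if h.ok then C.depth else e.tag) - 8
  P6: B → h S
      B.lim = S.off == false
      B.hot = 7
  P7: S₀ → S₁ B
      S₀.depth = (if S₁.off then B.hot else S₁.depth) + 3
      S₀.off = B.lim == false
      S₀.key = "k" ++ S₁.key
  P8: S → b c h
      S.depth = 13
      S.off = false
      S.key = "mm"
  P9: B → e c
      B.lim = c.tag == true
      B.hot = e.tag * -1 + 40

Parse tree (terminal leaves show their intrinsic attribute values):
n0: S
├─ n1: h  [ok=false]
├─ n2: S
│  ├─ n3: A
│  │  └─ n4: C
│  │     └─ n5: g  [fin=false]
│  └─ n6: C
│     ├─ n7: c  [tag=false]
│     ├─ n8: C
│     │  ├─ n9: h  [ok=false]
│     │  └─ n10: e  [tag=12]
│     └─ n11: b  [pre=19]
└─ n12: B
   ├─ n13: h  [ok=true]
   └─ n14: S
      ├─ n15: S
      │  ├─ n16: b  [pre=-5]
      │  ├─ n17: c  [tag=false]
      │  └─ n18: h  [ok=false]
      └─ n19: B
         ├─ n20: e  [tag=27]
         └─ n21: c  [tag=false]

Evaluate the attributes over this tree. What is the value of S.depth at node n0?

1. n1.ok = false  [terminal]
2. n4.depth = 19  [19]
3. n5.fin = false  [terminal]
4. n4.acc = 7  [7]
5. n4.fin = 24  [24]
6. n3.pre = 16  [C.acc + 9]
7. n3.cnt = 26  [C.acc * -1 + 33]
8. n6.depth = 14  [A.pre * -1 + 30]
9. n7.tag = false  [terminal]
10. n8.depth = 15  [15]
11. n9.ok = false  [terminal]
12. n10.tag = 12  [terminal]
13. n8.acc = 12  [e.tag]
14. n8.fin = 4  [(if h.ok then C.depth else e.tag) - 8]
15. n11.pre = 19  [terminal]
16. n6.acc = -2  [C₁.acc + C₁.fin - 18]
17. n6.fin = -5  [-5]
18. n2.depth = 28  [A.cnt + 2]
19. n2.off = true  [C.fin > -6]
20. n2.key = "zu"  ["zu"]
21. n13.ok = true  [terminal]
22. n16.pre = -5  [terminal]
23. n17.tag = false  [terminal]
24. n18.ok = false  [terminal]
25. n15.depth = 13  [13]
26. n15.off = false  [false]
27. n15.key = "mm"  ["mm"]
28. n20.tag = 27  [terminal]
29. n21.tag = false  [terminal]
30. n19.lim = false  [c.tag == true]
31. n19.hot = 13  [e.tag * -1 + 40]
32. n14.depth = 16  [(if S₁.off then B.hot else S₁.depth) + 3]
33. n14.off = true  [B.lim == false]
34. n14.key = "kmm"  ["k" ++ S₁.key]
35. n12.lim = false  [S.off == false]
36. n12.hot = 7  [7]
37. n0.depth = -3  [S₁.depth - 31]
38. n0.off = false  [B.lim == true]
39. n0.key = "zuy"  [S₁.key ++ "y"]

-3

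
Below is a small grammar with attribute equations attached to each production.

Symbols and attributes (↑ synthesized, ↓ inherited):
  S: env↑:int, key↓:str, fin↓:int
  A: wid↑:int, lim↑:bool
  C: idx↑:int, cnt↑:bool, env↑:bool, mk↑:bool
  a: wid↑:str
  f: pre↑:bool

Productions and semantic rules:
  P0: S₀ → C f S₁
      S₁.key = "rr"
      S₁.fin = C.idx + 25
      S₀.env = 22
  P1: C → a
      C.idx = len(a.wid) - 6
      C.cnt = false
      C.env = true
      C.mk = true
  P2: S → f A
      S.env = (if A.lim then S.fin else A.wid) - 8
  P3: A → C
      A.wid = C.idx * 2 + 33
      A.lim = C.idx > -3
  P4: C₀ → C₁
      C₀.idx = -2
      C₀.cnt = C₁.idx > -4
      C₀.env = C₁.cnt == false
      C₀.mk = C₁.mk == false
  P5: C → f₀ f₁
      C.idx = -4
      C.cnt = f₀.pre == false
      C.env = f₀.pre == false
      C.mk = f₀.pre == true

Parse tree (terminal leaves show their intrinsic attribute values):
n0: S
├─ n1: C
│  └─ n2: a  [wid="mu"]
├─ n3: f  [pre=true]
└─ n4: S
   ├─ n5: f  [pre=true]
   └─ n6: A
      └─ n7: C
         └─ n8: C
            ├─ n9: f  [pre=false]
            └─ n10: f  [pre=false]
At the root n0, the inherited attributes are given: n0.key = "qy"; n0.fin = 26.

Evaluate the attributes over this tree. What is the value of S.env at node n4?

13

1. n0.key = "qy"  [given at root]
2. n0.fin = 26  [given at root]
3. n2.wid = "mu"  [terminal]
4. n1.idx = -4  [len(a.wid) - 6]
5. n1.cnt = false  [false]
6. n1.env = true  [true]
7. n1.mk = true  [true]
8. n3.pre = true  [terminal]
9. n4.key = "rr"  ["rr"]
10. n4.fin = 21  [C.idx + 25]
11. n5.pre = true  [terminal]
12. n9.pre = false  [terminal]
13. n10.pre = false  [terminal]
14. n8.idx = -4  [-4]
15. n8.cnt = true  [f₀.pre == false]
16. n8.env = true  [f₀.pre == false]
17. n8.mk = false  [f₀.pre == true]
18. n7.idx = -2  [-2]
19. n7.cnt = false  [C₁.idx > -4]
20. n7.env = false  [C₁.cnt == false]
21. n7.mk = true  [C₁.mk == false]
22. n6.wid = 29  [C.idx * 2 + 33]
23. n6.lim = true  [C.idx > -3]
24. n4.env = 13  [(if A.lim then S.fin else A.wid) - 8]
25. n0.env = 22  [22]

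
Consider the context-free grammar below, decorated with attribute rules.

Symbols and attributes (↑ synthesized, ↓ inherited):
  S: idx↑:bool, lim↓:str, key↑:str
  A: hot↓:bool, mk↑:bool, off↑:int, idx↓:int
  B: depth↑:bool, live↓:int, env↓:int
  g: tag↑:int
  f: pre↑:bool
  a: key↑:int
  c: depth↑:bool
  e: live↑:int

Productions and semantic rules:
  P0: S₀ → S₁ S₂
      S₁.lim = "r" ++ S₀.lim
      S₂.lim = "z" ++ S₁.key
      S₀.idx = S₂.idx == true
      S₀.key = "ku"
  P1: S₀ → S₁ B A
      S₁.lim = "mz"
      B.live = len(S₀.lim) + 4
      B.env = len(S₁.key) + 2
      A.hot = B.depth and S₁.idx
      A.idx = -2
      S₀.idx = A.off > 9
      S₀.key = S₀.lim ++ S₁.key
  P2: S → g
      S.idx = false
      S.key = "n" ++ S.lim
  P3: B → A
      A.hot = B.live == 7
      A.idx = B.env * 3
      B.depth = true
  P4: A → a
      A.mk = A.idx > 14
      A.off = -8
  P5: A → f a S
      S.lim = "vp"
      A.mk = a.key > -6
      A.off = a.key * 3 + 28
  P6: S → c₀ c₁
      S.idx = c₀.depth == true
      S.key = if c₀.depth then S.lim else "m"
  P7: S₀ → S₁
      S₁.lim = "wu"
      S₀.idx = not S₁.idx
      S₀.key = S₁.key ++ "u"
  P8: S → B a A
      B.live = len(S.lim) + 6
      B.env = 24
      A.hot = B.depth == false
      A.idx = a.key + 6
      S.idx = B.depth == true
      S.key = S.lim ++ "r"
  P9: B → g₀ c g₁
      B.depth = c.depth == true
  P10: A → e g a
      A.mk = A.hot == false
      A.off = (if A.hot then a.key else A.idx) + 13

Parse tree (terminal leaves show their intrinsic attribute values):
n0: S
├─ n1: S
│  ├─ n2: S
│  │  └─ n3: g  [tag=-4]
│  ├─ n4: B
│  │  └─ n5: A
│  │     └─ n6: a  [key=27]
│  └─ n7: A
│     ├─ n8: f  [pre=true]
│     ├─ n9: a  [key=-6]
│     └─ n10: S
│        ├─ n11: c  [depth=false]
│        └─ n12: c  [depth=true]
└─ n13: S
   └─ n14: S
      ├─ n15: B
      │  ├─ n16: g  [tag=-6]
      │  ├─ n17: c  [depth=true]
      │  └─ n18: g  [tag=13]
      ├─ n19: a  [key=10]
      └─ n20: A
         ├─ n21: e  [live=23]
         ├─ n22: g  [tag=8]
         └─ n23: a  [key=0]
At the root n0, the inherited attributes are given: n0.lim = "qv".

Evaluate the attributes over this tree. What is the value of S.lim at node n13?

1. n0.lim = "qv"  [given at root]
2. n1.lim = "rqv"  ["r" ++ S₀.lim]
3. n2.lim = "mz"  ["mz"]
4. n3.tag = -4  [terminal]
5. n2.idx = false  [false]
6. n2.key = "nmz"  ["n" ++ S.lim]
7. n4.live = 7  [len(S₀.lim) + 4]
8. n4.env = 5  [len(S₁.key) + 2]
9. n5.hot = true  [B.live == 7]
10. n5.idx = 15  [B.env * 3]
11. n6.key = 27  [terminal]
12. n5.mk = true  [A.idx > 14]
13. n5.off = -8  [-8]
14. n4.depth = true  [true]
15. n7.hot = false  [B.depth and S₁.idx]
16. n7.idx = -2  [-2]
17. n8.pre = true  [terminal]
18. n9.key = -6  [terminal]
19. n10.lim = "vp"  ["vp"]
20. n11.depth = false  [terminal]
21. n12.depth = true  [terminal]
22. n10.idx = false  [c₀.depth == true]
23. n10.key = "m"  [if c₀.depth then S.lim else "m"]
24. n7.mk = false  [a.key > -6]
25. n7.off = 10  [a.key * 3 + 28]
26. n1.idx = true  [A.off > 9]
27. n1.key = "rqvnmz"  [S₀.lim ++ S₁.key]
28. n13.lim = "zrqvnmz"  ["z" ++ S₁.key]
29. n14.lim = "wu"  ["wu"]
30. n15.live = 8  [len(S.lim) + 6]
31. n15.env = 24  [24]
32. n16.tag = -6  [terminal]
33. n17.depth = true  [terminal]
34. n18.tag = 13  [terminal]
35. n15.depth = true  [c.depth == true]
36. n19.key = 10  [terminal]
37. n20.hot = false  [B.depth == false]
38. n20.idx = 16  [a.key + 6]
39. n21.live = 23  [terminal]
40. n22.tag = 8  [terminal]
41. n23.key = 0  [terminal]
42. n20.mk = true  [A.hot == false]
43. n20.off = 29  [(if A.hot then a.key else A.idx) + 13]
44. n14.idx = true  [B.depth == true]
45. n14.key = "wur"  [S.lim ++ "r"]
46. n13.idx = false  [not S₁.idx]
47. n13.key = "wuru"  [S₁.key ++ "u"]
48. n0.idx = false  [S₂.idx == true]
49. n0.key = "ku"  ["ku"]

"zrqvnmz"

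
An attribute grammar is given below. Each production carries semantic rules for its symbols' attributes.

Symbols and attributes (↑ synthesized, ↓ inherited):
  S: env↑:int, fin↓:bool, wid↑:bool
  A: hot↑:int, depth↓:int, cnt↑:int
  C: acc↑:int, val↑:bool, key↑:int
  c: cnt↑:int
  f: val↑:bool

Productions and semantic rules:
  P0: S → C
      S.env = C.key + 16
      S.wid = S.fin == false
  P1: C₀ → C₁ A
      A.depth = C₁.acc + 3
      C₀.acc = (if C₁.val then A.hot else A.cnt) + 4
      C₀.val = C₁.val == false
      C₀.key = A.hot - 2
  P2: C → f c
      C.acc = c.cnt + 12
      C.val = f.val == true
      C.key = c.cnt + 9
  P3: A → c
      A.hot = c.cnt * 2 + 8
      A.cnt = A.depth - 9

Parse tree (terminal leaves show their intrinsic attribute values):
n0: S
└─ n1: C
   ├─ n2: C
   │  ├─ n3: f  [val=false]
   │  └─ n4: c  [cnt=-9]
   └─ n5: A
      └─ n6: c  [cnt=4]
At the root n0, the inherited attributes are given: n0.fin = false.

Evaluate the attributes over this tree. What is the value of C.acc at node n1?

1. n0.fin = false  [given at root]
2. n3.val = false  [terminal]
3. n4.cnt = -9  [terminal]
4. n2.acc = 3  [c.cnt + 12]
5. n2.val = false  [f.val == true]
6. n2.key = 0  [c.cnt + 9]
7. n5.depth = 6  [C₁.acc + 3]
8. n6.cnt = 4  [terminal]
9. n5.hot = 16  [c.cnt * 2 + 8]
10. n5.cnt = -3  [A.depth - 9]
11. n1.acc = 1  [(if C₁.val then A.hot else A.cnt) + 4]
12. n1.val = true  [C₁.val == false]
13. n1.key = 14  [A.hot - 2]
14. n0.env = 30  [C.key + 16]
15. n0.wid = true  [S.fin == false]

1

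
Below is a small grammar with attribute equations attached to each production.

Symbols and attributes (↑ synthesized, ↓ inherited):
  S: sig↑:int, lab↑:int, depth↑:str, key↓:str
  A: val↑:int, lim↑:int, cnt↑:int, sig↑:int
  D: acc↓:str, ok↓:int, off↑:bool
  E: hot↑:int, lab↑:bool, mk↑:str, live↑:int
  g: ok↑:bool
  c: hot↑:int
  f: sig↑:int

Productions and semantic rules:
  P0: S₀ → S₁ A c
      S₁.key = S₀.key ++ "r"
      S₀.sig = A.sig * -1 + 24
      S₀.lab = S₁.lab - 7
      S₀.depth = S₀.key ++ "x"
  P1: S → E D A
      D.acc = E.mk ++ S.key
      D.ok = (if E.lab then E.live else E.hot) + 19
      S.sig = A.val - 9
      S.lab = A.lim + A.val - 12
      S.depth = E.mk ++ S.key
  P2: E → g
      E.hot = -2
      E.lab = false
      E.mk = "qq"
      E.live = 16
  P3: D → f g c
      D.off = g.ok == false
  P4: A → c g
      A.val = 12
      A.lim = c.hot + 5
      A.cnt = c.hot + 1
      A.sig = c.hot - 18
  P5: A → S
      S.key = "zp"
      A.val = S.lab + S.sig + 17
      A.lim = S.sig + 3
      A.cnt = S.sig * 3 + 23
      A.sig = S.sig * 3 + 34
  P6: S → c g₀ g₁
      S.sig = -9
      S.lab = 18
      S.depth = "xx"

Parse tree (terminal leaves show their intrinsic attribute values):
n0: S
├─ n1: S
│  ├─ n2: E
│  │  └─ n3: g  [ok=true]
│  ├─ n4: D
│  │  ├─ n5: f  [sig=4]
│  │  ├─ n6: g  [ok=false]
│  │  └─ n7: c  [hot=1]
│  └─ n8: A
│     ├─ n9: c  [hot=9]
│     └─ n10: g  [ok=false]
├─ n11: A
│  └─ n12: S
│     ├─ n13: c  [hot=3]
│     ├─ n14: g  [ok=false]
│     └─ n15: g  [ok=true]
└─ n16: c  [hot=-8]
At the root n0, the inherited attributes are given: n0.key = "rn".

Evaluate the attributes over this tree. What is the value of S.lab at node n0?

7

1. n0.key = "rn"  [given at root]
2. n1.key = "rnr"  [S₀.key ++ "r"]
3. n3.ok = true  [terminal]
4. n2.hot = -2  [-2]
5. n2.lab = false  [false]
6. n2.mk = "qq"  ["qq"]
7. n2.live = 16  [16]
8. n4.acc = "qqrnr"  [E.mk ++ S.key]
9. n4.ok = 17  [(if E.lab then E.live else E.hot) + 19]
10. n5.sig = 4  [terminal]
11. n6.ok = false  [terminal]
12. n7.hot = 1  [terminal]
13. n4.off = true  [g.ok == false]
14. n9.hot = 9  [terminal]
15. n10.ok = false  [terminal]
16. n8.val = 12  [12]
17. n8.lim = 14  [c.hot + 5]
18. n8.cnt = 10  [c.hot + 1]
19. n8.sig = -9  [c.hot - 18]
20. n1.sig = 3  [A.val - 9]
21. n1.lab = 14  [A.lim + A.val - 12]
22. n1.depth = "qqrnr"  [E.mk ++ S.key]
23. n12.key = "zp"  ["zp"]
24. n13.hot = 3  [terminal]
25. n14.ok = false  [terminal]
26. n15.ok = true  [terminal]
27. n12.sig = -9  [-9]
28. n12.lab = 18  [18]
29. n12.depth = "xx"  ["xx"]
30. n11.val = 26  [S.lab + S.sig + 17]
31. n11.lim = -6  [S.sig + 3]
32. n11.cnt = -4  [S.sig * 3 + 23]
33. n11.sig = 7  [S.sig * 3 + 34]
34. n16.hot = -8  [terminal]
35. n0.sig = 17  [A.sig * -1 + 24]
36. n0.lab = 7  [S₁.lab - 7]
37. n0.depth = "rnx"  [S₀.key ++ "x"]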